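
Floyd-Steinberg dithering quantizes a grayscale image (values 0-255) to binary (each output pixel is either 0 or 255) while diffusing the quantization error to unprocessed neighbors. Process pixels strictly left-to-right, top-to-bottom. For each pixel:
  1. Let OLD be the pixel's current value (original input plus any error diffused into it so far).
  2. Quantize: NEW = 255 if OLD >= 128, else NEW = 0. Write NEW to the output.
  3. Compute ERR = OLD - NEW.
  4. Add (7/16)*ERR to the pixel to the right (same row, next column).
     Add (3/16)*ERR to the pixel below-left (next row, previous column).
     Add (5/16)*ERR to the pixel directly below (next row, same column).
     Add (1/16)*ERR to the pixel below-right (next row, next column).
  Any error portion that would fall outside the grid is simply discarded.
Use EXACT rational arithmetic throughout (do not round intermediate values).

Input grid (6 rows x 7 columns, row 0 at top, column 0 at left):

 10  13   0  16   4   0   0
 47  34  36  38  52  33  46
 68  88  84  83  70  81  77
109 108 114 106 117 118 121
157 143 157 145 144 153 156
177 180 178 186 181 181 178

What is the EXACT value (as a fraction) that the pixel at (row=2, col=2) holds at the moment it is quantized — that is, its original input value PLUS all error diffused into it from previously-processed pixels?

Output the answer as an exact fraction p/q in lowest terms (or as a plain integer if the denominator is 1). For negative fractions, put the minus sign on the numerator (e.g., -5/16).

Answer: 727157245/8388608

Derivation:
(0,0): OLD=10 → NEW=0, ERR=10
(0,1): OLD=139/8 → NEW=0, ERR=139/8
(0,2): OLD=973/128 → NEW=0, ERR=973/128
(0,3): OLD=39579/2048 → NEW=0, ERR=39579/2048
(0,4): OLD=408125/32768 → NEW=0, ERR=408125/32768
(0,5): OLD=2856875/524288 → NEW=0, ERR=2856875/524288
(0,6): OLD=19998125/8388608 → NEW=0, ERR=19998125/8388608
(1,0): OLD=6833/128 → NEW=0, ERR=6833/128
(1,1): OLD=66391/1024 → NEW=0, ERR=66391/1024
(1,2): OLD=2341283/32768 → NEW=0, ERR=2341283/32768
(1,3): OLD=10237927/131072 → NEW=0, ERR=10237927/131072
(1,4): OLD=774222421/8388608 → NEW=0, ERR=774222421/8388608
(1,5): OLD=5120883173/67108864 → NEW=0, ERR=5120883173/67108864
(1,6): OLD=86403911115/1073741824 → NEW=0, ERR=86403911115/1073741824
(2,0): OLD=1586605/16384 → NEW=0, ERR=1586605/16384
(2,1): OLD=87745471/524288 → NEW=255, ERR=-45947969/524288
(2,2): OLD=727157245/8388608 → NEW=0, ERR=727157245/8388608
Target (2,2): original=84, with diffused error = 727157245/8388608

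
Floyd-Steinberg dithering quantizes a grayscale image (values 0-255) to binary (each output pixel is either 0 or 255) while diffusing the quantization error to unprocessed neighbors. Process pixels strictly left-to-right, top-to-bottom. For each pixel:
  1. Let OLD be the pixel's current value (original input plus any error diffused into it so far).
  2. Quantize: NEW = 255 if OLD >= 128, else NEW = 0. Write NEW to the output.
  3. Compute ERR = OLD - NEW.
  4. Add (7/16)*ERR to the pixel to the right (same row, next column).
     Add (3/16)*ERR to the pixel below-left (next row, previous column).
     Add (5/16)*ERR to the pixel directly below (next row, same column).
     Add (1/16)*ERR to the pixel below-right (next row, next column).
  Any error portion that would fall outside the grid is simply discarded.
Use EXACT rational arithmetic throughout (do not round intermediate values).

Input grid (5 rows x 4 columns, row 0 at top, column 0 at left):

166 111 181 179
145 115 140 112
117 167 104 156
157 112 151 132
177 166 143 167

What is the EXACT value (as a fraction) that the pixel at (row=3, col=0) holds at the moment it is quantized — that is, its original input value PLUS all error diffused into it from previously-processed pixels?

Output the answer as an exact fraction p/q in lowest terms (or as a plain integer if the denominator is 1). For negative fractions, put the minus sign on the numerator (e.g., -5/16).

(0,0): OLD=166 → NEW=255, ERR=-89
(0,1): OLD=1153/16 → NEW=0, ERR=1153/16
(0,2): OLD=54407/256 → NEW=255, ERR=-10873/256
(0,3): OLD=657073/4096 → NEW=255, ERR=-387407/4096
(1,0): OLD=33459/256 → NEW=255, ERR=-31821/256
(1,1): OLD=142565/2048 → NEW=0, ERR=142565/2048
(1,2): OLD=9434057/65536 → NEW=255, ERR=-7277623/65536
(1,3): OLD=32721103/1048576 → NEW=0, ERR=32721103/1048576
(2,0): OLD=2988711/32768 → NEW=0, ERR=2988711/32768
(2,1): OLD=209785501/1048576 → NEW=255, ERR=-57601379/1048576
(2,2): OLD=116320945/2097152 → NEW=0, ERR=116320945/2097152
(2,3): OLD=6143065101/33554432 → NEW=255, ERR=-2413315059/33554432
(3,0): OLD=2939412535/16777216 → NEW=255, ERR=-1338777545/16777216
Target (3,0): original=157, with diffused error = 2939412535/16777216

Answer: 2939412535/16777216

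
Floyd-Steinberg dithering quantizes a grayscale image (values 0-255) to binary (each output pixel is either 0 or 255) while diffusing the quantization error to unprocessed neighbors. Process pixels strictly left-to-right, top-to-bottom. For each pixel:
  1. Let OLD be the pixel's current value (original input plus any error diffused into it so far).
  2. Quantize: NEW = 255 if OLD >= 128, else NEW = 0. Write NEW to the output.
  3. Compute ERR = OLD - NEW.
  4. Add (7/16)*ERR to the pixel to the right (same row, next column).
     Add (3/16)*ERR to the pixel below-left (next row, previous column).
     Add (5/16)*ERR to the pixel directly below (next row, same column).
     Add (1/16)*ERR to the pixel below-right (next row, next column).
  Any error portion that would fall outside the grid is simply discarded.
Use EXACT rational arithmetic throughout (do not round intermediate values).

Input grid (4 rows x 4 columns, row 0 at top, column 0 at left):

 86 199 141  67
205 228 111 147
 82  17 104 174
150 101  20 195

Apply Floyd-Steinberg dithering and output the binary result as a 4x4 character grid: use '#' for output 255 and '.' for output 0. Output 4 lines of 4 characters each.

Answer: .##.
##.#
...#
#..#

Derivation:
(0,0): OLD=86 → NEW=0, ERR=86
(0,1): OLD=1893/8 → NEW=255, ERR=-147/8
(0,2): OLD=17019/128 → NEW=255, ERR=-15621/128
(0,3): OLD=27869/2048 → NEW=0, ERR=27869/2048
(1,0): OLD=29239/128 → NEW=255, ERR=-3401/128
(1,1): OLD=197761/1024 → NEW=255, ERR=-63359/1024
(1,2): OLD=1546517/32768 → NEW=0, ERR=1546517/32768
(1,3): OLD=86126499/524288 → NEW=255, ERR=-47566941/524288
(2,0): OLD=1017371/16384 → NEW=0, ERR=1017371/16384
(2,1): OLD=16787545/524288 → NEW=0, ERR=16787545/524288
(2,2): OLD=117313597/1048576 → NEW=0, ERR=117313597/1048576
(2,3): OLD=3314249897/16777216 → NEW=255, ERR=-963940183/16777216
(3,0): OLD=1471433195/8388608 → NEW=255, ERR=-667661845/8388608
(3,1): OLD=13561781493/134217728 → NEW=0, ERR=13561781493/134217728
(3,2): OLD=194125892619/2147483648 → NEW=0, ERR=194125892619/2147483648
(3,3): OLD=7682366759629/34359738368 → NEW=255, ERR=-1079366524211/34359738368
Row 0: .##.
Row 1: ##.#
Row 2: ...#
Row 3: #..#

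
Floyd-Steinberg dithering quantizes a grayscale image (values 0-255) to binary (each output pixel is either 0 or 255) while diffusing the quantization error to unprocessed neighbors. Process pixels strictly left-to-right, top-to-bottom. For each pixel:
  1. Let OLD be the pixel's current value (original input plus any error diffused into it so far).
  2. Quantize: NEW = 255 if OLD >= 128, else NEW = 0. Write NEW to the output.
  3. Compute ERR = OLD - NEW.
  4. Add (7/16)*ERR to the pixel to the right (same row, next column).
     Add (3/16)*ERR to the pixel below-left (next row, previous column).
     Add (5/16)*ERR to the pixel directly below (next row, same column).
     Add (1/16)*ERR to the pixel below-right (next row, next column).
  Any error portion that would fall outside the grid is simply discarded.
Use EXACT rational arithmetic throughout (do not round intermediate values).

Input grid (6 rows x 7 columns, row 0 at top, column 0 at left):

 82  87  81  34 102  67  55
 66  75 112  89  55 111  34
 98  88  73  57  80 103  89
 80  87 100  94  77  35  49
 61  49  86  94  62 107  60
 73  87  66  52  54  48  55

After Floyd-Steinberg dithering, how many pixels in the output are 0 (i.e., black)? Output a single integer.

(0,0): OLD=82 → NEW=0, ERR=82
(0,1): OLD=983/8 → NEW=0, ERR=983/8
(0,2): OLD=17249/128 → NEW=255, ERR=-15391/128
(0,3): OLD=-38105/2048 → NEW=0, ERR=-38105/2048
(0,4): OLD=3075601/32768 → NEW=0, ERR=3075601/32768
(0,5): OLD=56656503/524288 → NEW=0, ERR=56656503/524288
(0,6): OLD=857968961/8388608 → NEW=0, ERR=857968961/8388608
(1,0): OLD=14677/128 → NEW=0, ERR=14677/128
(1,1): OLD=149651/1024 → NEW=255, ERR=-111469/1024
(1,2): OLD=1015503/32768 → NEW=0, ERR=1015503/32768
(1,3): OLD=14002115/131072 → NEW=0, ERR=14002115/131072
(1,4): OLD=1259695369/8388608 → NEW=255, ERR=-879399671/8388608
(1,5): OLD=8318075545/67108864 → NEW=0, ERR=8318075545/67108864
(1,6): OLD=136304541655/1073741824 → NEW=0, ERR=136304541655/1073741824
(2,0): OLD=1858305/16384 → NEW=0, ERR=1858305/16384
(2,1): OLD=61122395/524288 → NEW=0, ERR=61122395/524288
(2,2): OLD=1232418641/8388608 → NEW=255, ERR=-906676399/8388608
(2,3): OLD=1703061129/67108864 → NEW=0, ERR=1703061129/67108864
(2,4): OLD=47384048249/536870912 → NEW=0, ERR=47384048249/536870912
(2,5): OLD=3394699712115/17179869184 → NEW=255, ERR=-986166929805/17179869184
(2,6): OLD=30594755881301/274877906944 → NEW=0, ERR=30594755881301/274877906944
(3,0): OLD=1151784625/8388608 → NEW=255, ERR=-987310415/8388608
(3,1): OLD=3943491997/67108864 → NEW=0, ERR=3943491997/67108864
(3,2): OLD=55822210183/536870912 → NEW=0, ERR=55822210183/536870912
(3,3): OLD=337614155825/2147483648 → NEW=255, ERR=-209994174415/2147483648
(3,4): OLD=14464855646897/274877906944 → NEW=0, ERR=14464855646897/274877906944
(3,5): OLD=146168581689955/2199023255552 → NEW=0, ERR=146168581689955/2199023255552
(3,6): OLD=3844775172419453/35184372088832 → NEW=0, ERR=3844775172419453/35184372088832
(4,0): OLD=37836310655/1073741824 → NEW=0, ERR=37836310655/1073741824
(4,1): OLD=1630704652339/17179869184 → NEW=0, ERR=1630704652339/17179869184
(4,2): OLD=39955659958109/274877906944 → NEW=255, ERR=-30138206312611/274877906944
(4,3): OLD=70014097392143/2199023255552 → NEW=0, ERR=70014097392143/2199023255552
(4,4): OLD=1736797843798685/17592186044416 → NEW=0, ERR=1736797843798685/17592186044416
(4,5): OLD=109630128404519549/562949953421312 → NEW=255, ERR=-33922109717915011/562949953421312
(4,6): OLD=647978357965239163/9007199254740992 → NEW=0, ERR=647978357965239163/9007199254740992
(5,0): OLD=27985106016329/274877906944 → NEW=0, ERR=27985106016329/274877906944
(5,1): OLD=314126818678659/2199023255552 → NEW=255, ERR=-246624111487101/2199023255552
(5,2): OLD=-95477993687707/17592186044416 → NEW=0, ERR=-95477993687707/17592186044416
(5,3): OLD=10025232528107417/140737488355328 → NEW=0, ERR=10025232528107417/140737488355328
(5,4): OLD=961140205329454419/9007199254740992 → NEW=0, ERR=961140205329454419/9007199254740992
(5,5): OLD=6882458628717353059/72057594037927936 → NEW=0, ERR=6882458628717353059/72057594037927936
(5,6): OLD=133164997429114500205/1152921504606846976 → NEW=0, ERR=133164997429114500205/1152921504606846976
Output grid:
  Row 0: ..#....  (6 black, running=6)
  Row 1: .#..#..  (5 black, running=11)
  Row 2: ..#..#.  (5 black, running=16)
  Row 3: #..#...  (5 black, running=21)
  Row 4: ..#..#.  (5 black, running=26)
  Row 5: .#.....  (6 black, running=32)

Answer: 32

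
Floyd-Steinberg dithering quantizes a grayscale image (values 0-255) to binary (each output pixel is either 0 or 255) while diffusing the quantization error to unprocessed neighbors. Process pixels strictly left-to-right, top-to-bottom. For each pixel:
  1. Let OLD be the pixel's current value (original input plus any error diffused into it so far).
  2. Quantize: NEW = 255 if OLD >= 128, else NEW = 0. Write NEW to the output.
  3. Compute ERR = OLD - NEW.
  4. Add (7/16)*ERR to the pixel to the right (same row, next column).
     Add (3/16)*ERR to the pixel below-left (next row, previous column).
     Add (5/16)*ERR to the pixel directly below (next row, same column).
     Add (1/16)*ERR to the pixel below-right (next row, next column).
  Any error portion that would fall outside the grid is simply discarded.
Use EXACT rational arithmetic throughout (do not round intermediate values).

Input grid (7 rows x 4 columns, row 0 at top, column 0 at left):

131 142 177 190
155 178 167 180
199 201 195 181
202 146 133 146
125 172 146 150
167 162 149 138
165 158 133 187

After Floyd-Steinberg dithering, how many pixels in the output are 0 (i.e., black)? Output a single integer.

Answer: 9

Derivation:
(0,0): OLD=131 → NEW=255, ERR=-124
(0,1): OLD=351/4 → NEW=0, ERR=351/4
(0,2): OLD=13785/64 → NEW=255, ERR=-2535/64
(0,3): OLD=176815/1024 → NEW=255, ERR=-84305/1024
(1,0): OLD=8493/64 → NEW=255, ERR=-7827/64
(1,1): OLD=70011/512 → NEW=255, ERR=-60549/512
(1,2): OLD=1522583/16384 → NEW=0, ERR=1522583/16384
(1,3): OLD=50450641/262144 → NEW=255, ERR=-16396079/262144
(2,0): OLD=1135481/8192 → NEW=255, ERR=-953479/8192
(2,1): OLD=32218435/262144 → NEW=0, ERR=32218435/262144
(2,2): OLD=135629455/524288 → NEW=255, ERR=1936015/524288
(2,3): OLD=1416652019/8388608 → NEW=255, ERR=-722443021/8388608
(3,0): OLD=791348073/4194304 → NEW=255, ERR=-278199447/4194304
(3,1): OLD=9986255927/67108864 → NEW=255, ERR=-7126504393/67108864
(3,2): OLD=85070468297/1073741824 → NEW=0, ERR=85070468297/1073741824
(3,3): OLD=2645355604223/17179869184 → NEW=255, ERR=-1735511037697/17179869184
(4,0): OLD=90582259061/1073741824 → NEW=0, ERR=90582259061/1073741824
(4,1): OLD=1601442654047/8589934592 → NEW=255, ERR=-588990666913/8589934592
(4,2): OLD=31661024303103/274877906944 → NEW=0, ERR=31661024303103/274877906944
(4,3): OLD=764271303655593/4398046511104 → NEW=255, ERR=-357230556675927/4398046511104
(5,0): OLD=24808623591525/137438953472 → NEW=255, ERR=-10238309543835/137438953472
(5,1): OLD=593080825708003/4398046511104 → NEW=255, ERR=-528421034623517/4398046511104
(5,2): OLD=248300709152135/2199023255552 → NEW=0, ERR=248300709152135/2199023255552
(5,3): OLD=11907520230117535/70368744177664 → NEW=255, ERR=-6036509535186785/70368744177664
(6,0): OLD=8387450158430409/70368744177664 → NEW=0, ERR=8387450158430409/70368744177664
(6,1): OLD=212925507212427535/1125899906842624 → NEW=255, ERR=-74178969032441585/1125899906842624
(6,2): OLD=2087283791410892345/18014398509481984 → NEW=0, ERR=2087283791410892345/18014398509481984
(6,3): OLD=62817414084581547663/288230376151711744 → NEW=255, ERR=-10681331834104947057/288230376151711744
Output grid:
  Row 0: #.##  (1 black, running=1)
  Row 1: ##.#  (1 black, running=2)
  Row 2: #.##  (1 black, running=3)
  Row 3: ##.#  (1 black, running=4)
  Row 4: .#.#  (2 black, running=6)
  Row 5: ##.#  (1 black, running=7)
  Row 6: .#.#  (2 black, running=9)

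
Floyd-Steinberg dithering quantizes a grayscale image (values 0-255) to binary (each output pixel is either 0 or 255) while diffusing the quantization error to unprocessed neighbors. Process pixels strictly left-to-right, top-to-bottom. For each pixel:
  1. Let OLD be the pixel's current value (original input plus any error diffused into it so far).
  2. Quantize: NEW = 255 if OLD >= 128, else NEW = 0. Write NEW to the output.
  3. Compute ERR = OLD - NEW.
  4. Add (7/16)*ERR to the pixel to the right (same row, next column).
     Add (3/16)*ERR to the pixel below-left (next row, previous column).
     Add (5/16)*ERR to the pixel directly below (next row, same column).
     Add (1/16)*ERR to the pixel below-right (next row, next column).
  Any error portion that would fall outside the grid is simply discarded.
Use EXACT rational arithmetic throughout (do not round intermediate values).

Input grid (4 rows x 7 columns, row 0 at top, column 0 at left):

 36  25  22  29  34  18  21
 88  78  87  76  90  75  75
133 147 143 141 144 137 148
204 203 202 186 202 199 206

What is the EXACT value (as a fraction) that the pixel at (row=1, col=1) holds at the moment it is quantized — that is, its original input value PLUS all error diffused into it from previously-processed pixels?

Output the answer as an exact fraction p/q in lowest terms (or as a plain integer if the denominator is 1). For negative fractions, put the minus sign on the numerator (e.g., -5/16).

Answer: 75375/512

Derivation:
(0,0): OLD=36 → NEW=0, ERR=36
(0,1): OLD=163/4 → NEW=0, ERR=163/4
(0,2): OLD=2549/64 → NEW=0, ERR=2549/64
(0,3): OLD=47539/1024 → NEW=0, ERR=47539/1024
(0,4): OLD=889829/16384 → NEW=0, ERR=889829/16384
(0,5): OLD=10947395/262144 → NEW=0, ERR=10947395/262144
(0,6): OLD=164712149/4194304 → NEW=0, ERR=164712149/4194304
(1,0): OLD=6841/64 → NEW=0, ERR=6841/64
(1,1): OLD=75375/512 → NEW=255, ERR=-55185/512
Target (1,1): original=78, with diffused error = 75375/512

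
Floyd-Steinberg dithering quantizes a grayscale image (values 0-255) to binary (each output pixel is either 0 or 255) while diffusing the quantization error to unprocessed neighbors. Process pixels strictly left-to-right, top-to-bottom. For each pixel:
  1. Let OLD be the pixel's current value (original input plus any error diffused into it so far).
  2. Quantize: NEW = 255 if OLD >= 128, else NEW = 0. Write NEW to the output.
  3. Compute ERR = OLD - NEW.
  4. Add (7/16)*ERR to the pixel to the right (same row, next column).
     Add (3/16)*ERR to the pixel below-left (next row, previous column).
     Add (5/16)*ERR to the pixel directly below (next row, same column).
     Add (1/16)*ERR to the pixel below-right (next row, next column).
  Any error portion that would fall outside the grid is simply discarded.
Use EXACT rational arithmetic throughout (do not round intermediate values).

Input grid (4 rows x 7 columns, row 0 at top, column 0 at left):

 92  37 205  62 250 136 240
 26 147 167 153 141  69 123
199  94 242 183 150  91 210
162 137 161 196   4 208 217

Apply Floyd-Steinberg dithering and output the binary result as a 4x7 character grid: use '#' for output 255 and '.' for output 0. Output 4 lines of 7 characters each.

(0,0): OLD=92 → NEW=0, ERR=92
(0,1): OLD=309/4 → NEW=0, ERR=309/4
(0,2): OLD=15283/64 → NEW=255, ERR=-1037/64
(0,3): OLD=56229/1024 → NEW=0, ERR=56229/1024
(0,4): OLD=4489603/16384 → NEW=255, ERR=311683/16384
(0,5): OLD=37833365/262144 → NEW=255, ERR=-29013355/262144
(0,6): OLD=803539475/4194304 → NEW=255, ERR=-266008045/4194304
(1,0): OLD=4431/64 → NEW=0, ERR=4431/64
(1,1): OLD=104521/512 → NEW=255, ERR=-26039/512
(1,2): OLD=2536413/16384 → NEW=255, ERR=-1641507/16384
(1,3): OLD=8446345/65536 → NEW=255, ERR=-8265335/65536
(1,4): OLD=312256683/4194304 → NEW=0, ERR=312256683/4194304
(1,5): OLD=1888503355/33554432 → NEW=0, ERR=1888503355/33554432
(1,6): OLD=64900614421/536870912 → NEW=0, ERR=64900614421/536870912
(2,0): OLD=1729331/8192 → NEW=255, ERR=-359629/8192
(2,1): OLD=11650305/262144 → NEW=0, ERR=11650305/262144
(2,2): OLD=852737155/4194304 → NEW=255, ERR=-216810365/4194304
(2,3): OLD=4317443307/33554432 → NEW=255, ERR=-4238936853/33554432
(2,4): OLD=32391002347/268435456 → NEW=0, ERR=32391002347/268435456
(2,5): OLD=1620909047817/8589934592 → NEW=255, ERR=-569524273143/8589934592
(2,6): OLD=30551016329679/137438953472 → NEW=255, ERR=-4495916805681/137438953472
(3,0): OLD=656887523/4194304 → NEW=255, ERR=-412659997/4194304
(3,1): OLD=3201378823/33554432 → NEW=0, ERR=3201378823/33554432
(3,2): OLD=44473941237/268435456 → NEW=255, ERR=-23977100043/268435456
(3,3): OLD=146928389819/1073741824 → NEW=255, ERR=-126875775301/1073741824
(3,4): OLD=-4166467881245/137438953472 → NEW=0, ERR=-4166467881245/137438953472
(3,5): OLD=192883031459641/1099511627776 → NEW=255, ERR=-87492433623239/1099511627776
(3,6): OLD=2952321557086055/17592186044416 → NEW=255, ERR=-1533685884240025/17592186044416
Row 0: ..#.###
Row 1: .###...
Row 2: #.##.##
Row 3: #.##.##

Answer: ..#.###
.###...
#.##.##
#.##.##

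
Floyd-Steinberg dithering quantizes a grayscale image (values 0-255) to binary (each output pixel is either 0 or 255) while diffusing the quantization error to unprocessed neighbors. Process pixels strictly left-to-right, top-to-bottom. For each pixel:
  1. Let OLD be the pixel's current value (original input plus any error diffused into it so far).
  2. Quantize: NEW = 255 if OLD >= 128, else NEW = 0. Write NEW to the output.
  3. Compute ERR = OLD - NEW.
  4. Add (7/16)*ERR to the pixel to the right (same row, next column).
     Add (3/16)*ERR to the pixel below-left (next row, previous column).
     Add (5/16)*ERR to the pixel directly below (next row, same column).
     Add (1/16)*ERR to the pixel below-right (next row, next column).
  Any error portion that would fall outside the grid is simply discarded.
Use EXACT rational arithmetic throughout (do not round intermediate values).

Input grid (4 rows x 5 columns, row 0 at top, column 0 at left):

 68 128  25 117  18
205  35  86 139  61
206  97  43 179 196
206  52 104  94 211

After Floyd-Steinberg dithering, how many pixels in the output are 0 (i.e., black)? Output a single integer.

(0,0): OLD=68 → NEW=0, ERR=68
(0,1): OLD=631/4 → NEW=255, ERR=-389/4
(0,2): OLD=-1123/64 → NEW=0, ERR=-1123/64
(0,3): OLD=111947/1024 → NEW=0, ERR=111947/1024
(0,4): OLD=1078541/16384 → NEW=0, ERR=1078541/16384
(1,0): OLD=13313/64 → NEW=255, ERR=-3007/64
(1,1): OLD=-7673/512 → NEW=0, ERR=-7673/512
(1,2): OLD=1448019/16384 → NEW=0, ERR=1448019/16384
(1,3): OLD=14619511/65536 → NEW=255, ERR=-2092169/65536
(1,4): OLD=78053381/1048576 → NEW=0, ERR=78053381/1048576
(2,0): OLD=1544253/8192 → NEW=255, ERR=-544707/8192
(2,1): OLD=20148655/262144 → NEW=0, ERR=20148655/262144
(2,2): OLD=408202573/4194304 → NEW=0, ERR=408202573/4194304
(2,3): OLD=15507744023/67108864 → NEW=255, ERR=-1605016297/67108864
(2,4): OLD=222052984289/1073741824 → NEW=255, ERR=-51751180831/1073741824
(3,0): OLD=837319469/4194304 → NEW=255, ERR=-232228051/4194304
(3,1): OLD=2210837353/33554432 → NEW=0, ERR=2210837353/33554432
(3,2): OLD=175620085267/1073741824 → NEW=255, ERR=-98184079853/1073741824
(3,3): OLD=93558019595/2147483648 → NEW=0, ERR=93558019595/2147483648
(3,4): OLD=7335938602999/34359738368 → NEW=255, ERR=-1425794680841/34359738368
Output grid:
  Row 0: .#...  (4 black, running=4)
  Row 1: #..#.  (3 black, running=7)
  Row 2: #..##  (2 black, running=9)
  Row 3: #.#.#  (2 black, running=11)

Answer: 11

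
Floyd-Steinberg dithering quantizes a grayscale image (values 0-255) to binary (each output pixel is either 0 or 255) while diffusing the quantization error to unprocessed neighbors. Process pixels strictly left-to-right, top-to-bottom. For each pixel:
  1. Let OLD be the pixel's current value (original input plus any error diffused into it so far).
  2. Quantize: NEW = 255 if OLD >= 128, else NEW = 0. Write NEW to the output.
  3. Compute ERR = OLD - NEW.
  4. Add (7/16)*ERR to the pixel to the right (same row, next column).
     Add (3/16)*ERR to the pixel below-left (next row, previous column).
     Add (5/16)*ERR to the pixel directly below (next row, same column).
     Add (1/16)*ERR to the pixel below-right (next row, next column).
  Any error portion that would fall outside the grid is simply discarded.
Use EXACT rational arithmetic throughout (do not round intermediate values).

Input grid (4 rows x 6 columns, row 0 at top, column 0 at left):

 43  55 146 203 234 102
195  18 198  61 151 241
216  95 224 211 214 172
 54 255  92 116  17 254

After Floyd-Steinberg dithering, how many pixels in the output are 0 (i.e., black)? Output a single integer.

Answer: 10

Derivation:
(0,0): OLD=43 → NEW=0, ERR=43
(0,1): OLD=1181/16 → NEW=0, ERR=1181/16
(0,2): OLD=45643/256 → NEW=255, ERR=-19637/256
(0,3): OLD=694029/4096 → NEW=255, ERR=-350451/4096
(0,4): OLD=12882267/65536 → NEW=255, ERR=-3829413/65536
(0,5): OLD=80148861/1048576 → NEW=0, ERR=80148861/1048576
(1,0): OLD=56903/256 → NEW=255, ERR=-8377/256
(1,1): OLD=30833/2048 → NEW=0, ERR=30833/2048
(1,2): OLD=11087813/65536 → NEW=255, ERR=-5623867/65536
(1,3): OLD=-4988831/262144 → NEW=0, ERR=-4988831/262144
(1,4): OLD=2238050435/16777216 → NEW=255, ERR=-2040139645/16777216
(1,5): OLD=55843546533/268435456 → NEW=255, ERR=-12607494747/268435456
(2,0): OLD=6835307/32768 → NEW=255, ERR=-1520533/32768
(2,1): OLD=64244425/1048576 → NEW=0, ERR=64244425/1048576
(2,2): OLD=3713818523/16777216 → NEW=255, ERR=-564371557/16777216
(2,3): OLD=21766362755/134217728 → NEW=255, ERR=-12459157885/134217728
(2,4): OLD=538552572169/4294967296 → NEW=0, ERR=538552572169/4294967296
(2,5): OLD=14058742674895/68719476736 → NEW=255, ERR=-3464723892785/68719476736
(3,0): OLD=855417659/16777216 → NEW=0, ERR=855417659/16777216
(3,1): OLD=38553445663/134217728 → NEW=255, ERR=4327925023/134217728
(3,2): OLD=88067460621/1073741824 → NEW=0, ERR=88067460621/1073741824
(3,3): OLD=9915061535079/68719476736 → NEW=255, ERR=-7608405032601/68719476736
(3,4): OLD=-4128096148985/549755813888 → NEW=0, ERR=-4128096148985/549755813888
(3,5): OLD=2135656728124169/8796093022208 → NEW=255, ERR=-107346992538871/8796093022208
Output grid:
  Row 0: ..###.  (3 black, running=3)
  Row 1: #.#.##  (2 black, running=5)
  Row 2: #.##.#  (2 black, running=7)
  Row 3: .#.#.#  (3 black, running=10)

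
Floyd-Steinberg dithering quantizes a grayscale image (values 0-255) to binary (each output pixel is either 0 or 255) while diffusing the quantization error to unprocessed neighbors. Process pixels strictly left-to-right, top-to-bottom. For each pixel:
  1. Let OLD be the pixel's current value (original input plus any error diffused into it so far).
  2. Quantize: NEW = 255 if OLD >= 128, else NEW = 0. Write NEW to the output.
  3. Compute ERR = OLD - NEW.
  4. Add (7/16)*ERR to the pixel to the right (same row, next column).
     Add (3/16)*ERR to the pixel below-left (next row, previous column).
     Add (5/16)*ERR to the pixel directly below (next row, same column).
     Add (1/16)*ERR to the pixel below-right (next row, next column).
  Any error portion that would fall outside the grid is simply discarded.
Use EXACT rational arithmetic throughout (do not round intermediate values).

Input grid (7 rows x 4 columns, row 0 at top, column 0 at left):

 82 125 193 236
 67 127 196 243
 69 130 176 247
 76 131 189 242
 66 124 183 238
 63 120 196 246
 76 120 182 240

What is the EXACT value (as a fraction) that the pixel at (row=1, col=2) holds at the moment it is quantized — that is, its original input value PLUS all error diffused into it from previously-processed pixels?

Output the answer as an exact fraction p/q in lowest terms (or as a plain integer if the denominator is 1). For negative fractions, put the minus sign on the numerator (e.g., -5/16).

Answer: 6444487/32768

Derivation:
(0,0): OLD=82 → NEW=0, ERR=82
(0,1): OLD=1287/8 → NEW=255, ERR=-753/8
(0,2): OLD=19433/128 → NEW=255, ERR=-13207/128
(0,3): OLD=390879/2048 → NEW=255, ERR=-131361/2048
(1,0): OLD=9597/128 → NEW=0, ERR=9597/128
(1,1): OLD=118955/1024 → NEW=0, ERR=118955/1024
(1,2): OLD=6444487/32768 → NEW=255, ERR=-1911353/32768
Target (1,2): original=196, with diffused error = 6444487/32768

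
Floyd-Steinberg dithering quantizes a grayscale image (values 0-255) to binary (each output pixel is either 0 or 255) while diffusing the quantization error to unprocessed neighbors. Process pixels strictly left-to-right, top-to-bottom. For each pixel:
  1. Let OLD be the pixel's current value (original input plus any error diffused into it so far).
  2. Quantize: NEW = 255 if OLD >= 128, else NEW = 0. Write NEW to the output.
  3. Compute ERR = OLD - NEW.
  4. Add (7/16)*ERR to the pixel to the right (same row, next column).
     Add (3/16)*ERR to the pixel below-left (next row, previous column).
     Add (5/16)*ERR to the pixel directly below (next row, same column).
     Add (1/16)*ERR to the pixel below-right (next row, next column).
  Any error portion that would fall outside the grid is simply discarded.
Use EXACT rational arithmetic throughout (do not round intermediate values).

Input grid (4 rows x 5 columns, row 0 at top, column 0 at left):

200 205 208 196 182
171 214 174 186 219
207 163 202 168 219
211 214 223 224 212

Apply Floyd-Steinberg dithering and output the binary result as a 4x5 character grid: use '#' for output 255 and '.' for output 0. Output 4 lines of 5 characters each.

(0,0): OLD=200 → NEW=255, ERR=-55
(0,1): OLD=2895/16 → NEW=255, ERR=-1185/16
(0,2): OLD=44953/256 → NEW=255, ERR=-20327/256
(0,3): OLD=660527/4096 → NEW=255, ERR=-383953/4096
(0,4): OLD=9239881/65536 → NEW=255, ERR=-7471799/65536
(1,0): OLD=35821/256 → NEW=255, ERR=-29459/256
(1,1): OLD=250235/2048 → NEW=0, ERR=250235/2048
(1,2): OLD=11825175/65536 → NEW=255, ERR=-4886505/65536
(1,3): OLD=25623563/262144 → NEW=0, ERR=25623563/262144
(1,4): OLD=923908545/4194304 → NEW=255, ERR=-145638975/4194304
(2,0): OLD=6355321/32768 → NEW=255, ERR=-2000519/32768
(2,1): OLD=160747203/1048576 → NEW=255, ERR=-106639677/1048576
(2,2): OLD=2687202569/16777216 → NEW=255, ERR=-1590987511/16777216
(2,3): OLD=39161171211/268435456 → NEW=255, ERR=-29289870069/268435456
(2,4): OLD=715202803853/4294967296 → NEW=255, ERR=-380013856627/4294967296
(3,0): OLD=2899990505/16777216 → NEW=255, ERR=-1378199575/16777216
(3,1): OLD=16734694069/134217728 → NEW=0, ERR=16734694069/134217728
(3,2): OLD=949615055575/4294967296 → NEW=255, ERR=-145601604905/4294967296
(3,3): OLD=1310428447039/8589934592 → NEW=255, ERR=-880004873921/8589934592
(3,4): OLD=18239609610139/137438953472 → NEW=255, ERR=-16807323525221/137438953472
Row 0: #####
Row 1: #.#.#
Row 2: #####
Row 3: #.###

Answer: #####
#.#.#
#####
#.###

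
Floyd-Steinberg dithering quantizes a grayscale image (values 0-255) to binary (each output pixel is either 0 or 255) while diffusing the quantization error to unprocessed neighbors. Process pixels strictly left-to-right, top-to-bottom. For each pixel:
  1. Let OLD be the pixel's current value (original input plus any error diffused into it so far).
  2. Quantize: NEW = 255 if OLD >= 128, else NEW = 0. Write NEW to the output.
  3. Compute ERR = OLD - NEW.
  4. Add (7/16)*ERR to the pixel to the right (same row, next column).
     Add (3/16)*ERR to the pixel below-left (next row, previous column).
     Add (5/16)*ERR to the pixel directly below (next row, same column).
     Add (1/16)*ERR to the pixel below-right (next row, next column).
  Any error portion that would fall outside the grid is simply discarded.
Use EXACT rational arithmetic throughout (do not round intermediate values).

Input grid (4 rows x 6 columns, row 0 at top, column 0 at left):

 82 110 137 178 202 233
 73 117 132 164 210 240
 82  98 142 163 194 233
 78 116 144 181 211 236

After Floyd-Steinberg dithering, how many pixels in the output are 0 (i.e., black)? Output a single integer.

(0,0): OLD=82 → NEW=0, ERR=82
(0,1): OLD=1167/8 → NEW=255, ERR=-873/8
(0,2): OLD=11425/128 → NEW=0, ERR=11425/128
(0,3): OLD=444519/2048 → NEW=255, ERR=-77721/2048
(0,4): OLD=6075089/32768 → NEW=255, ERR=-2280751/32768
(0,5): OLD=106193847/524288 → NEW=255, ERR=-27499593/524288
(1,0): OLD=10005/128 → NEW=0, ERR=10005/128
(1,1): OLD=142291/1024 → NEW=255, ERR=-118829/1024
(1,2): OLD=3119119/32768 → NEW=0, ERR=3119119/32768
(1,3): OLD=24420483/131072 → NEW=255, ERR=-9002877/131072
(1,4): OLD=1224671689/8388608 → NEW=255, ERR=-914423351/8388608
(1,5): OLD=23027451567/134217728 → NEW=255, ERR=-11198069073/134217728
(2,0): OLD=1387201/16384 → NEW=0, ERR=1387201/16384
(2,1): OLD=63707035/524288 → NEW=0, ERR=63707035/524288
(2,2): OLD=1717786129/8388608 → NEW=255, ERR=-421308911/8388608
(2,3): OLD=7051315529/67108864 → NEW=0, ERR=7051315529/67108864
(2,4): OLD=399363223771/2147483648 → NEW=255, ERR=-148245106469/2147483648
(2,5): OLD=5838165390765/34359738368 → NEW=255, ERR=-2923567893075/34359738368
(3,0): OLD=1067384689/8388608 → NEW=0, ERR=1067384689/8388608
(3,1): OLD=13791916125/67108864 → NEW=255, ERR=-3320844195/67108864
(3,2): OLD=71914501959/536870912 → NEW=255, ERR=-64987580601/536870912
(3,3): OLD=4975080471797/34359738368 → NEW=255, ERR=-3786652812043/34359738368
(3,4): OLD=36235934200085/274877906944 → NEW=255, ERR=-33857932070635/274877906944
(3,5): OLD=665015362775067/4398046511104 → NEW=255, ERR=-456486497556453/4398046511104
Output grid:
  Row 0: .#.###  (2 black, running=2)
  Row 1: .#.###  (2 black, running=4)
  Row 2: ..#.##  (3 black, running=7)
  Row 3: .#####  (1 black, running=8)

Answer: 8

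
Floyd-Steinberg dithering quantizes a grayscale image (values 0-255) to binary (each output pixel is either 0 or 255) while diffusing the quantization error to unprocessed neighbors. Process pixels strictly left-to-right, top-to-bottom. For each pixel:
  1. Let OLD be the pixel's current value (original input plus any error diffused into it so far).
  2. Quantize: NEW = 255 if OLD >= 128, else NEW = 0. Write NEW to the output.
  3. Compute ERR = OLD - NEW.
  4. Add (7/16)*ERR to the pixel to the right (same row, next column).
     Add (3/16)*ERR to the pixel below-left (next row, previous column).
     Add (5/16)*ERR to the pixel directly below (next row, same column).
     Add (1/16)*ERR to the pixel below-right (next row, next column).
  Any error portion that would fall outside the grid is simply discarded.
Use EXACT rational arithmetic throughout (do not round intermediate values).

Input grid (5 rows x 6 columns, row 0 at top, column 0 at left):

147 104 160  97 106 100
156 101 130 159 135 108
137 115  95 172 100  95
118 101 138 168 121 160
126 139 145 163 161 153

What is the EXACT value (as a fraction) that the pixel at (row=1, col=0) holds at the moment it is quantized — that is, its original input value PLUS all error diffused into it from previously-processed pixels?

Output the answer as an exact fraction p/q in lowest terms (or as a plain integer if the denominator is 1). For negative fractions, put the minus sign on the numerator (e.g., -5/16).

Answer: 8505/64

Derivation:
(0,0): OLD=147 → NEW=255, ERR=-108
(0,1): OLD=227/4 → NEW=0, ERR=227/4
(0,2): OLD=11829/64 → NEW=255, ERR=-4491/64
(0,3): OLD=67891/1024 → NEW=0, ERR=67891/1024
(0,4): OLD=2211941/16384 → NEW=255, ERR=-1965979/16384
(0,5): OLD=12452547/262144 → NEW=0, ERR=12452547/262144
(1,0): OLD=8505/64 → NEW=255, ERR=-7815/64
Target (1,0): original=156, with diffused error = 8505/64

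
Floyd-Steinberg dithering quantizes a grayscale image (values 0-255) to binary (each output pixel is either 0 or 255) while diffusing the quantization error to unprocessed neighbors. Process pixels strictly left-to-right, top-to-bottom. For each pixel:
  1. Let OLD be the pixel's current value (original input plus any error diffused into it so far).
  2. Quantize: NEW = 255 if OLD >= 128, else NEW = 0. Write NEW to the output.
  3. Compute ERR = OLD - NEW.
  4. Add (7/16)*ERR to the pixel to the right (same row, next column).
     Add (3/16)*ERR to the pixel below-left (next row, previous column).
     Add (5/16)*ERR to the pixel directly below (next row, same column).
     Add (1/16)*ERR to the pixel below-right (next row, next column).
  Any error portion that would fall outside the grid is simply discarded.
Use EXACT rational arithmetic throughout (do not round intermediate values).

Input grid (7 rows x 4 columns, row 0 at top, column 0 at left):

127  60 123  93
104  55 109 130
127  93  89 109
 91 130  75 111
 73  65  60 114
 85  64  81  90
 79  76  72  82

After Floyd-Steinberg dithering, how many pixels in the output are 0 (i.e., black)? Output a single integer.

Answer: 19

Derivation:
(0,0): OLD=127 → NEW=0, ERR=127
(0,1): OLD=1849/16 → NEW=0, ERR=1849/16
(0,2): OLD=44431/256 → NEW=255, ERR=-20849/256
(0,3): OLD=234985/4096 → NEW=0, ERR=234985/4096
(1,0): OLD=42331/256 → NEW=255, ERR=-22949/256
(1,1): OLD=91261/2048 → NEW=0, ERR=91261/2048
(1,2): OLD=7931457/65536 → NEW=0, ERR=7931457/65536
(1,3): OLD=205296535/1048576 → NEW=255, ERR=-62090345/1048576
(2,0): OLD=3517359/32768 → NEW=0, ERR=3517359/32768
(2,1): OLD=179281781/1048576 → NEW=255, ERR=-88105099/1048576
(2,2): OLD=171425961/2097152 → NEW=0, ERR=171425961/2097152
(2,3): OLD=4490317989/33554432 → NEW=255, ERR=-4066062171/33554432
(3,0): OLD=1825188799/16777216 → NEW=0, ERR=1825188799/16777216
(3,1): OLD=46539633825/268435456 → NEW=255, ERR=-21911407455/268435456
(3,2): OLD=158314912607/4294967296 → NEW=0, ERR=158314912607/4294967296
(3,3): OLD=6484866884633/68719476736 → NEW=0, ERR=6484866884633/68719476736
(4,0): OLD=393813494163/4294967296 → NEW=0, ERR=393813494163/4294967296
(4,1): OLD=3206370460473/34359738368 → NEW=0, ERR=3206370460473/34359738368
(4,2): OLD=137370357467161/1099511627776 → NEW=0, ERR=137370357467161/1099511627776
(4,3): OLD=3526419679731583/17592186044416 → NEW=255, ERR=-959587761594497/17592186044416
(5,0): OLD=72100895328419/549755813888 → NEW=255, ERR=-68086837213021/549755813888
(5,1): OLD=1198630786443221/17592186044416 → NEW=0, ERR=1198630786443221/17592186044416
(5,2): OLD=1279450487719289/8796093022208 → NEW=255, ERR=-963553232943751/8796093022208
(5,3): OLD=9242989554248617/281474976710656 → NEW=0, ERR=9242989554248617/281474976710656
(6,0): OLD=14938521565388127/281474976710656 → NEW=0, ERR=14938521565388127/281474976710656
(6,1): OLD=415372114537665417/4503599627370496 → NEW=0, ERR=415372114537665417/4503599627370496
(6,2): OLD=6379568276091864943/72057594037927936 → NEW=0, ERR=6379568276091864943/72057594037927936
(6,3): OLD=143134139855567528201/1152921504606846976 → NEW=0, ERR=143134139855567528201/1152921504606846976
Output grid:
  Row 0: ..#.  (3 black, running=3)
  Row 1: #..#  (2 black, running=5)
  Row 2: .#.#  (2 black, running=7)
  Row 3: .#..  (3 black, running=10)
  Row 4: ...#  (3 black, running=13)
  Row 5: #.#.  (2 black, running=15)
  Row 6: ....  (4 black, running=19)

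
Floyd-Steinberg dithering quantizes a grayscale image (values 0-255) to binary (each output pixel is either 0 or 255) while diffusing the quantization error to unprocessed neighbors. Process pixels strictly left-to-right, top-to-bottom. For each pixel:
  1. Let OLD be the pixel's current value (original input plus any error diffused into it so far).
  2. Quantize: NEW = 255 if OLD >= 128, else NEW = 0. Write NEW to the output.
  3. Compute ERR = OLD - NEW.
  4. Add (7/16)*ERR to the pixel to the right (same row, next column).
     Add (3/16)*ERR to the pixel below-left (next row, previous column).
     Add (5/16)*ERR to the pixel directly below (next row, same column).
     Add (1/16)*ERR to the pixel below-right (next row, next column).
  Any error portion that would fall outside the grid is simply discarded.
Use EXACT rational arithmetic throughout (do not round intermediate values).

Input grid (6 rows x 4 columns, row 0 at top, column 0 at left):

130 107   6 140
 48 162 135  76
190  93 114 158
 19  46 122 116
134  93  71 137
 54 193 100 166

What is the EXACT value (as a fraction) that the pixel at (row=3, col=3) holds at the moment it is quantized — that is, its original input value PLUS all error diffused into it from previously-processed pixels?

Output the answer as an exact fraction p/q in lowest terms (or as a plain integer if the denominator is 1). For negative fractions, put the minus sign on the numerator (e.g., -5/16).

(0,0): OLD=130 → NEW=255, ERR=-125
(0,1): OLD=837/16 → NEW=0, ERR=837/16
(0,2): OLD=7395/256 → NEW=0, ERR=7395/256
(0,3): OLD=625205/4096 → NEW=255, ERR=-419275/4096
(1,0): OLD=4799/256 → NEW=0, ERR=4799/256
(1,1): OLD=377145/2048 → NEW=255, ERR=-145095/2048
(1,2): OLD=6364077/65536 → NEW=0, ERR=6364077/65536
(1,3): OLD=92591435/1048576 → NEW=0, ERR=92591435/1048576
(2,0): OLD=5982595/32768 → NEW=255, ERR=-2373245/32768
(2,1): OLD=61397713/1048576 → NEW=0, ERR=61397713/1048576
(2,2): OLD=381874805/2097152 → NEW=255, ERR=-152898955/2097152
(2,3): OLD=5360872385/33554432 → NEW=255, ERR=-3195507775/33554432
(3,0): OLD=123241043/16777216 → NEW=0, ERR=123241043/16777216
(3,1): OLD=13237858957/268435456 → NEW=0, ERR=13237858957/268435456
(3,2): OLD=457821319539/4294967296 → NEW=0, ERR=457821319539/4294967296
(3,3): OLD=8817946502309/68719476736 → NEW=255, ERR=-8705520065371/68719476736
Target (3,3): original=116, with diffused error = 8817946502309/68719476736

Answer: 8817946502309/68719476736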